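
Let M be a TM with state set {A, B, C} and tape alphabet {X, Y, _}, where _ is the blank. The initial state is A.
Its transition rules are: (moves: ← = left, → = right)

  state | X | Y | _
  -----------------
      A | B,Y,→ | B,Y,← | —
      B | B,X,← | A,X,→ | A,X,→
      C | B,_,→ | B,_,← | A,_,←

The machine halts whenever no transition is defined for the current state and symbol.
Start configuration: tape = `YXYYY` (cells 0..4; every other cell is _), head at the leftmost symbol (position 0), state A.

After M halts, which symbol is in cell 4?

A | __[Y]XYYY_   read Y → write Y, move ←, go to B
B | _[_]YXYYY_   read _ → write X, move →, go to A
A | _X[Y]XYYY_   read Y → write Y, move ←, go to B
B | _[X]YXYYY_   read X → write X, move ←, go to B
B | [_]XYXYYY_   read _ → write X, move →, go to A
A | X[X]YXYYY_   read X → write Y, move →, go to B
B | XY[Y]XYYY_   read Y → write X, move →, go to A
A | XYX[X]YYY_   read X → write Y, move →, go to B
B | XYXY[Y]YY_   read Y → write X, move →, go to A
A | XYXYX[Y]Y_   read Y → write Y, move ←, go to B
B | XYXY[X]YY_   read X → write X, move ←, go to B
B | XYX[Y]XYY_   read Y → write X, move →, go to A
A | XYXX[X]YY_   read X → write Y, move →, go to B
B | XYXXY[Y]Y_   read Y → write X, move →, go to A
A | XYXXYX[Y]_   read Y → write Y, move ←, go to B
B | XYXXY[X]Y_   read X → write X, move ←, go to B
B | XYXX[Y]XY_   read Y → write X, move →, go to A
A | XYXXX[X]Y_   read X → write Y, move →, go to B
B | XYXXXY[Y]_   read Y → write X, move →, go to A
A | XYXXXYX[_]
Cell 4 holds X when M halts.

X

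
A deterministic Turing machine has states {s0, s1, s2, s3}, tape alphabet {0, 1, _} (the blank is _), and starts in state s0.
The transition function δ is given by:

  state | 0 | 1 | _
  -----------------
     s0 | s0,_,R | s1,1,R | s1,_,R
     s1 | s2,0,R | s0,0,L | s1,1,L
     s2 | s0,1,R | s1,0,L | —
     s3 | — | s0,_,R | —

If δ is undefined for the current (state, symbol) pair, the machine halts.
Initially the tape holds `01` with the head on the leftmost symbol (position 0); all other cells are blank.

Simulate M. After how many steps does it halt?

s0 | [0]1____   read 0 → write _, move R, go to s0
s0 | _[1]____   read 1 → write 1, move R, go to s1
s1 | _1[_]___   read _ → write 1, move L, go to s1
s1 | _[1]1___   read 1 → write 0, move L, go to s0
s0 | [_]01___   read _ → write _, move R, go to s1
s1 | _[0]1___   read 0 → write 0, move R, go to s2
s2 | _0[1]___   read 1 → write 0, move L, go to s1
s1 | _[0]0___   read 0 → write 0, move R, go to s2
s2 | _0[0]___   read 0 → write 1, move R, go to s0
s0 | _01[_]__   read _ → write _, move R, go to s1
s1 | _01_[_]_   read _ → write 1, move L, go to s1
s1 | _01[_]1_   read _ → write 1, move L, go to s1
s1 | _0[1]11_   read 1 → write 0, move L, go to s0
s0 | _[0]011_   read 0 → write _, move R, go to s0
s0 | __[0]11_   read 0 → write _, move R, go to s0
s0 | ___[1]1_   read 1 → write 1, move R, go to s1
s1 | ___1[1]_   read 1 → write 0, move L, go to s0
s0 | ___[1]0_   read 1 → write 1, move R, go to s1
s1 | ___1[0]_   read 0 → write 0, move R, go to s2
s2 | ___10[_]
M halts after 19 transitions.

19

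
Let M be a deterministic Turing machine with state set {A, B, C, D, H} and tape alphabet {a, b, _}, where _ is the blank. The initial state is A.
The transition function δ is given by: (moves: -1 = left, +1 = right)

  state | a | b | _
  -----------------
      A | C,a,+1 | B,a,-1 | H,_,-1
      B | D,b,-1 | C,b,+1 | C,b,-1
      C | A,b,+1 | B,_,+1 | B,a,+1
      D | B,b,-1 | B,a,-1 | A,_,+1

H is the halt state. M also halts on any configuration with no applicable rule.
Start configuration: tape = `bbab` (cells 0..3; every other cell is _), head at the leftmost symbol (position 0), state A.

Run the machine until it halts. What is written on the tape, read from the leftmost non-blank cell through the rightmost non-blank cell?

abbbaabbb

state=A head=0 tape=__[b]bab____   (A,b)→(B,a,-1)
state=B head=-1 tape=_[_]abab____   (B,_)→(C,b,-1)
state=C head=-2 tape=[_]babab____   (C,_)→(B,a,+1)
state=B head=-1 tape=a[b]abab____   (B,b)→(C,b,+1)
state=C head=0 tape=ab[a]bab____   (C,a)→(A,b,+1)
state=A head=1 tape=abb[b]ab____   (A,b)→(B,a,-1)
state=B head=0 tape=ab[b]aab____   (B,b)→(C,b,+1)
state=C head=1 tape=abb[a]ab____   (C,a)→(A,b,+1)
state=A head=2 tape=abbb[a]b____   (A,a)→(C,a,+1)
state=C head=3 tape=abbba[b]____   (C,b)→(B,_,+1)
state=B head=4 tape=abbba_[_]___   (B,_)→(C,b,-1)
state=C head=3 tape=abbba[_]b___   (C,_)→(B,a,+1)
state=B head=4 tape=abbbaa[b]___   (B,b)→(C,b,+1)
state=C head=5 tape=abbbaab[_]__   (C,_)→(B,a,+1)
state=B head=6 tape=abbbaaba[_]_   (B,_)→(C,b,-1)
state=C head=5 tape=abbbaab[a]b_   (C,a)→(A,b,+1)
state=A head=6 tape=abbbaabb[b]_   (A,b)→(B,a,-1)
state=B head=5 tape=abbbaab[b]a_   (B,b)→(C,b,+1)
state=C head=6 tape=abbbaabb[a]_   (C,a)→(A,b,+1)
state=A head=7 tape=abbbaabbb[_]   (A,_)→(H,_,-1)
state=H head=6 tape=abbbaabb[b]_
The non-blank tape span at halt is abbbaabbb.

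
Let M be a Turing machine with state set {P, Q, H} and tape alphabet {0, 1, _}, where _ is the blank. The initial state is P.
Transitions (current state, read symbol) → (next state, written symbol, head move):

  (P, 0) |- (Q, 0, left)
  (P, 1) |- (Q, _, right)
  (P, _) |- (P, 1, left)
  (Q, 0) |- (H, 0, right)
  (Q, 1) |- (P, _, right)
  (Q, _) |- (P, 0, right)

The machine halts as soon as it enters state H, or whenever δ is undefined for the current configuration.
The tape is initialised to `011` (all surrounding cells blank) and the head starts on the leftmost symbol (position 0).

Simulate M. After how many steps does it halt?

4

state=P head=0 tape=_[0]11   (P,0)→(Q,0,left)
state=Q head=-1 tape=[_]011   (Q,_)→(P,0,right)
state=P head=0 tape=0[0]11   (P,0)→(Q,0,left)
state=Q head=-1 tape=[0]011   (Q,0)→(H,0,right)
state=H head=0 tape=0[0]11
M halts after 4 transitions.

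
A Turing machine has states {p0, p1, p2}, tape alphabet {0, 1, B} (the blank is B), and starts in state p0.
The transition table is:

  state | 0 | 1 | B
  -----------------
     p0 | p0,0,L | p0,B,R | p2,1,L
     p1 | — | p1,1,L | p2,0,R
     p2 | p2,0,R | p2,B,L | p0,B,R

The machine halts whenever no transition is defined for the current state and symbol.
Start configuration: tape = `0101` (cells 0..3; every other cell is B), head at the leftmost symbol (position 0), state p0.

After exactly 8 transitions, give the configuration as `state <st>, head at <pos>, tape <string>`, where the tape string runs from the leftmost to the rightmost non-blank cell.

state p0, head at 0, tape 0101

state=p0 head=0 tape=BB[0]101   (p0,0)→(p0,0,L)
state=p0 head=-1 tape=B[B]0101   (p0,B)→(p2,1,L)
state=p2 head=-2 tape=[B]10101   (p2,B)→(p0,B,R)
state=p0 head=-1 tape=B[1]0101   (p0,1)→(p0,B,R)
state=p0 head=0 tape=BB[0]101   (p0,0)→(p0,0,L)
state=p0 head=-1 tape=B[B]0101   (p0,B)→(p2,1,L)
state=p2 head=-2 tape=[B]10101   (p2,B)→(p0,B,R)
state=p0 head=-1 tape=B[1]0101   (p0,1)→(p0,B,R)
state=p0 head=0 tape=BB[0]101
After 8 steps: state p0, head at 0, tape 0101.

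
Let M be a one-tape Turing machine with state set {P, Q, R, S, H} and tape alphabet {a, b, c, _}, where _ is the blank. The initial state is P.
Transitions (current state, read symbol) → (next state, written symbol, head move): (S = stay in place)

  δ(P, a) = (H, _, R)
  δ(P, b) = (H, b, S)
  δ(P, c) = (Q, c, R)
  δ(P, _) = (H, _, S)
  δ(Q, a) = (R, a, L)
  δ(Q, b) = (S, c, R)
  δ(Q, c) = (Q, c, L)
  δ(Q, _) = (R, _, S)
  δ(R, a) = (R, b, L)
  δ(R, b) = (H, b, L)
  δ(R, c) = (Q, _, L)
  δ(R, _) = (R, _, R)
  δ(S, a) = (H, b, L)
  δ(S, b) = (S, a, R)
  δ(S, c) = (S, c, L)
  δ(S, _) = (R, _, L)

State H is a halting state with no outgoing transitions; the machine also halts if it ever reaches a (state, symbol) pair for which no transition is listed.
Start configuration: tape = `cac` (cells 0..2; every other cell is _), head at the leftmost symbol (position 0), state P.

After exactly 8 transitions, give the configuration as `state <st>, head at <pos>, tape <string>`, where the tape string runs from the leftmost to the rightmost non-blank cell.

state R, head at 1, tape bc

state=P head=0 tape=_[c]ac   (P,c)→(Q,c,R)
state=Q head=1 tape=_c[a]c   (Q,a)→(R,a,L)
state=R head=0 tape=_[c]ac   (R,c)→(Q,_,L)
state=Q head=-1 tape=[_]_ac   (Q,_)→(R,_,S)
state=R head=-1 tape=[_]_ac   (R,_)→(R,_,R)
state=R head=0 tape=_[_]ac   (R,_)→(R,_,R)
state=R head=1 tape=__[a]c   (R,a)→(R,b,L)
state=R head=0 tape=_[_]bc   (R,_)→(R,_,R)
state=R head=1 tape=__[b]c
After 8 steps: state R, head at 1, tape bc.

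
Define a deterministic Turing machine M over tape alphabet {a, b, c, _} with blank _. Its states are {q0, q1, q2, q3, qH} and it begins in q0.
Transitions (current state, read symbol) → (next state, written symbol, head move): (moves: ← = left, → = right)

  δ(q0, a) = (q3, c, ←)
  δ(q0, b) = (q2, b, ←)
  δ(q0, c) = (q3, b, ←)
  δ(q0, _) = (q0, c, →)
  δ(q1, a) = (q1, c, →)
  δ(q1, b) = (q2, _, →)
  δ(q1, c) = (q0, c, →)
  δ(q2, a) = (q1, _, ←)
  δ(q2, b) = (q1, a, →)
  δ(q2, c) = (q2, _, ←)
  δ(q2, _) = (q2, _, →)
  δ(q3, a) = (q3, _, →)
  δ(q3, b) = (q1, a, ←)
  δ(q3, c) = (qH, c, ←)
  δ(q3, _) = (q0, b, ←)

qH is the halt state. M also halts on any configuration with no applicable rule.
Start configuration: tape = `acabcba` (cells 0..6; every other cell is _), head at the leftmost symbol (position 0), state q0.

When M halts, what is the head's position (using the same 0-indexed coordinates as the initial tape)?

q0 | ___[a]cabcba   read a → write c, move ←, go to q3
q3 | __[_]ccabcba   read _ → write b, move ←, go to q0
q0 | _[_]bccabcba   read _ → write c, move →, go to q0
q0 | _c[b]ccabcba   read b → write b, move ←, go to q2
q2 | _[c]bccabcba   read c → write _, move ←, go to q2
q2 | [_]_bccabcba   read _ → write _, move →, go to q2
q2 | _[_]bccabcba   read _ → write _, move →, go to q2
q2 | __[b]ccabcba   read b → write a, move →, go to q1
q1 | __a[c]cabcba   read c → write c, move →, go to q0
q0 | __ac[c]abcba   read c → write b, move ←, go to q3
q3 | __a[c]babcba   read c → write c, move ←, go to qH
qH | __[a]cbabcba
At halt the head is at cell -1.

-1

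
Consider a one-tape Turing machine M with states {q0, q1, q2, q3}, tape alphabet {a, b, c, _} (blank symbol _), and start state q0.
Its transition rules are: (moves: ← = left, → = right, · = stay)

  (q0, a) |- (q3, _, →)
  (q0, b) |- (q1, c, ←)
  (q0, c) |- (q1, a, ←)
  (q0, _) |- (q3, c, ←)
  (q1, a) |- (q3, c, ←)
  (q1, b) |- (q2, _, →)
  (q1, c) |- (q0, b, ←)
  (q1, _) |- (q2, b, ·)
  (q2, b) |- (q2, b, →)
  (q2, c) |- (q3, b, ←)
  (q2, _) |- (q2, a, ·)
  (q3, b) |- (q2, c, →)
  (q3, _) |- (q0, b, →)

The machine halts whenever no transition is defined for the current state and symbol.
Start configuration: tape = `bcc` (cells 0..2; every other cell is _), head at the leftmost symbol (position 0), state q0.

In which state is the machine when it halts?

q2

state=q0 head=0 tape=_[b]cc_   (q0,b)→(q1,c,←)
state=q1 head=-1 tape=[_]ccc_   (q1,_)→(q2,b,·)
state=q2 head=-1 tape=[b]ccc_   (q2,b)→(q2,b,→)
state=q2 head=0 tape=b[c]cc_   (q2,c)→(q3,b,←)
state=q3 head=-1 tape=[b]bcc_   (q3,b)→(q2,c,→)
state=q2 head=0 tape=c[b]cc_   (q2,b)→(q2,b,→)
state=q2 head=1 tape=cb[c]c_   (q2,c)→(q3,b,←)
state=q3 head=0 tape=c[b]bc_   (q3,b)→(q2,c,→)
state=q2 head=1 tape=cc[b]c_   (q2,b)→(q2,b,→)
state=q2 head=2 tape=ccb[c]_   (q2,c)→(q3,b,←)
state=q3 head=1 tape=cc[b]b_   (q3,b)→(q2,c,→)
state=q2 head=2 tape=ccc[b]_   (q2,b)→(q2,b,→)
state=q2 head=3 tape=cccb[_]   (q2,_)→(q2,a,·)
state=q2 head=3 tape=cccb[a]
No transition is defined for (q2, a); M halts in state q2.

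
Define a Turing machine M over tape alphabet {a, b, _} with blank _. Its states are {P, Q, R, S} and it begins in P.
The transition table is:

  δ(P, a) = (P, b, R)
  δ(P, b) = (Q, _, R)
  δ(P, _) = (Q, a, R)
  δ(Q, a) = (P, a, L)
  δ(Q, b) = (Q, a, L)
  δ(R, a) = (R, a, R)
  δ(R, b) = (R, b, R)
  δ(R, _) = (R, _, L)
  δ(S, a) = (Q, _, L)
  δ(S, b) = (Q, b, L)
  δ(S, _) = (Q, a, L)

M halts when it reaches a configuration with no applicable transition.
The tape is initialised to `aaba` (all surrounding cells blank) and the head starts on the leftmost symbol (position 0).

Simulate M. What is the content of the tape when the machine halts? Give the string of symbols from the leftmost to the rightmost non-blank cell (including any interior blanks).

state=P head=0 tape=[a]aba__   (P,a)→(P,b,R)
state=P head=1 tape=b[a]ba__   (P,a)→(P,b,R)
state=P head=2 tape=bb[b]a__   (P,b)→(Q,_,R)
state=Q head=3 tape=bb_[a]__   (Q,a)→(P,a,L)
state=P head=2 tape=bb[_]a__   (P,_)→(Q,a,R)
state=Q head=3 tape=bba[a]__   (Q,a)→(P,a,L)
state=P head=2 tape=bb[a]a__   (P,a)→(P,b,R)
state=P head=3 tape=bbb[a]__   (P,a)→(P,b,R)
state=P head=4 tape=bbbb[_]_   (P,_)→(Q,a,R)
state=Q head=5 tape=bbbba[_]
The non-blank tape span at halt is bbbba.

bbbba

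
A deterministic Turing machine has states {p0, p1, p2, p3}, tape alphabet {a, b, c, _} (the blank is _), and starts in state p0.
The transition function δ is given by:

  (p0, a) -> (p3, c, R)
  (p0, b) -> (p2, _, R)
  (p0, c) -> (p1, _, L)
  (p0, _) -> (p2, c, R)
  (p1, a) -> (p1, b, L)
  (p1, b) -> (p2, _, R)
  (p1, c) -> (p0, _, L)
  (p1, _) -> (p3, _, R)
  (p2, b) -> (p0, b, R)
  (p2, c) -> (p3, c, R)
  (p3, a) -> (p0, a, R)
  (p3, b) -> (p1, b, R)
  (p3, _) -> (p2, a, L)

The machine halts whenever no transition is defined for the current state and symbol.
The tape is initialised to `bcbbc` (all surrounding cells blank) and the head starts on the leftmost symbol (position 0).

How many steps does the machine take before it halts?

9

p0 | [b]cbbc___   read b → write _, move R, go to p2
p2 | _[c]bbc___   read c → write c, move R, go to p3
p3 | _c[b]bc___   read b → write b, move R, go to p1
p1 | _cb[b]c___   read b → write _, move R, go to p2
p2 | _cb_[c]___   read c → write c, move R, go to p3
p3 | _cb_c[_]__   read _ → write a, move L, go to p2
p2 | _cb_[c]a__   read c → write c, move R, go to p3
p3 | _cb_c[a]__   read a → write a, move R, go to p0
p0 | _cb_ca[_]_   read _ → write c, move R, go to p2
p2 | _cb_cac[_]
M halts after 9 transitions.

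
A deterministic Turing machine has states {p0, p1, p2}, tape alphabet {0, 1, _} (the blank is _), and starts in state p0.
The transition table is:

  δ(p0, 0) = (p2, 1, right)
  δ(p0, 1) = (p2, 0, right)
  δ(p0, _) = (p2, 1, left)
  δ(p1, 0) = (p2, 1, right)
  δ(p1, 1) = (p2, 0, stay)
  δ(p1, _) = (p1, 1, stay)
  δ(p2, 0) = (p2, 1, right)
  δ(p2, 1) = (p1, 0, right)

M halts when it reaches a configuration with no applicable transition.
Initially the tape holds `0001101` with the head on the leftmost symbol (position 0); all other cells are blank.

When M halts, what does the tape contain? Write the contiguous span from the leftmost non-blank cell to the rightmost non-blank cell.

state=p0 head=0 tape=[0]001101__   (p0,0)→(p2,1,right)
state=p2 head=1 tape=1[0]01101__   (p2,0)→(p2,1,right)
state=p2 head=2 tape=11[0]1101__   (p2,0)→(p2,1,right)
state=p2 head=3 tape=111[1]101__   (p2,1)→(p1,0,right)
state=p1 head=4 tape=1110[1]01__   (p1,1)→(p2,0,stay)
state=p2 head=4 tape=1110[0]01__   (p2,0)→(p2,1,right)
state=p2 head=5 tape=11101[0]1__   (p2,0)→(p2,1,right)
state=p2 head=6 tape=111011[1]__   (p2,1)→(p1,0,right)
state=p1 head=7 tape=1110110[_]_   (p1,_)→(p1,1,stay)
state=p1 head=7 tape=1110110[1]_   (p1,1)→(p2,0,stay)
state=p2 head=7 tape=1110110[0]_   (p2,0)→(p2,1,right)
state=p2 head=8 tape=11101101[_]
The non-blank tape span at halt is 11101101.

11101101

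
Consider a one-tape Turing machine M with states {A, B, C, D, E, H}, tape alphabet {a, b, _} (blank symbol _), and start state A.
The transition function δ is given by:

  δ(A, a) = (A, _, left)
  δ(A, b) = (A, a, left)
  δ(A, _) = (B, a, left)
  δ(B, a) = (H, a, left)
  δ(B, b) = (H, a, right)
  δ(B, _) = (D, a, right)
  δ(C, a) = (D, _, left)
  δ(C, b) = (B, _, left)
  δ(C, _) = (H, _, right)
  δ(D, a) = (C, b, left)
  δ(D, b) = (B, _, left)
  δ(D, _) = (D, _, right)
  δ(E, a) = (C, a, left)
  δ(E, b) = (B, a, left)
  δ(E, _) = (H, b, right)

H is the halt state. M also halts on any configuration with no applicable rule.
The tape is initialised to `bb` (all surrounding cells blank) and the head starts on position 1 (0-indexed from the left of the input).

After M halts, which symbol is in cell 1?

a

state=A head=1 tape=___b[b]   (A,b)→(A,a,left)
state=A head=0 tape=___[b]a   (A,b)→(A,a,left)
state=A head=-1 tape=__[_]aa   (A,_)→(B,a,left)
state=B head=-2 tape=_[_]aaa   (B,_)→(D,a,right)
state=D head=-1 tape=_a[a]aa   (D,a)→(C,b,left)
state=C head=-2 tape=_[a]baa   (C,a)→(D,_,left)
state=D head=-3 tape=[_]_baa   (D,_)→(D,_,right)
state=D head=-2 tape=_[_]baa   (D,_)→(D,_,right)
state=D head=-1 tape=__[b]aa   (D,b)→(B,_,left)
state=B head=-2 tape=_[_]_aa   (B,_)→(D,a,right)
state=D head=-1 tape=_a[_]aa   (D,_)→(D,_,right)
state=D head=0 tape=_a_[a]a   (D,a)→(C,b,left)
state=C head=-1 tape=_a[_]ba   (C,_)→(H,_,right)
state=H head=0 tape=_a_[b]a
Cell 1 holds a when M halts.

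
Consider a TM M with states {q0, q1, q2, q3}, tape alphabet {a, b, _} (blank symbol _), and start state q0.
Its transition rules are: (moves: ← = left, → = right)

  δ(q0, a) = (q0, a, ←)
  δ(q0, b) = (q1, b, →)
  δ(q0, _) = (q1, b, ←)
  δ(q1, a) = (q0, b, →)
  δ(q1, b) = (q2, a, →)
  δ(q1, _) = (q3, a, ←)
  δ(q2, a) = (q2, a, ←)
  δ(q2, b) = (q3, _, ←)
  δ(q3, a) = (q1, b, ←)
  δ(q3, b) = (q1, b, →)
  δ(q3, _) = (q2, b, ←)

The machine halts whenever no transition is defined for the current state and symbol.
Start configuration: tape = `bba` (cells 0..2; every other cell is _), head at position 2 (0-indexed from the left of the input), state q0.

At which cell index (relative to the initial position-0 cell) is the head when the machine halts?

state=q0 head=2 tape=___bb[a]_   (q0,a)→(q0,a,←)
state=q0 head=1 tape=___b[b]a_   (q0,b)→(q1,b,→)
state=q1 head=2 tape=___bb[a]_   (q1,a)→(q0,b,→)
state=q0 head=3 tape=___bbb[_]   (q0,_)→(q1,b,←)
state=q1 head=2 tape=___bb[b]b   (q1,b)→(q2,a,→)
state=q2 head=3 tape=___bba[b]   (q2,b)→(q3,_,←)
state=q3 head=2 tape=___bb[a]_   (q3,a)→(q1,b,←)
state=q1 head=1 tape=___b[b]b_   (q1,b)→(q2,a,→)
state=q2 head=2 tape=___ba[b]_   (q2,b)→(q3,_,←)
state=q3 head=1 tape=___b[a]__   (q3,a)→(q1,b,←)
state=q1 head=0 tape=___[b]b__   (q1,b)→(q2,a,→)
state=q2 head=1 tape=___a[b]__   (q2,b)→(q3,_,←)
state=q3 head=0 tape=___[a]___   (q3,a)→(q1,b,←)
state=q1 head=-1 tape=__[_]b___   (q1,_)→(q3,a,←)
state=q3 head=-2 tape=_[_]ab___   (q3,_)→(q2,b,←)
state=q2 head=-3 tape=[_]bab___
At halt the head is at cell -3.

-3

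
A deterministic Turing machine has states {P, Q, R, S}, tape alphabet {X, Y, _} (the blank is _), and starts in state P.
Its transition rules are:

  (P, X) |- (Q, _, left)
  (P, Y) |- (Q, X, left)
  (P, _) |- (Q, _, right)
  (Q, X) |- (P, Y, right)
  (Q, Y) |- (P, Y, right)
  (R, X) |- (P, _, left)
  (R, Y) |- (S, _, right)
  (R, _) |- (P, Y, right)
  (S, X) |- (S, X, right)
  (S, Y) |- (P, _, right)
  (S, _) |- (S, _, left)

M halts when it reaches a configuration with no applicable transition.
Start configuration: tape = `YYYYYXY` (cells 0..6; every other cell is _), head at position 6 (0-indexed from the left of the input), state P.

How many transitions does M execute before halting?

5

state=P head=6 tape=YYYYYX[Y]_   (P,Y)→(Q,X,left)
state=Q head=5 tape=YYYYY[X]X_   (Q,X)→(P,Y,right)
state=P head=6 tape=YYYYYY[X]_   (P,X)→(Q,_,left)
state=Q head=5 tape=YYYYY[Y]__   (Q,Y)→(P,Y,right)
state=P head=6 tape=YYYYYY[_]_   (P,_)→(Q,_,right)
state=Q head=7 tape=YYYYYY_[_]
M halts after 5 transitions.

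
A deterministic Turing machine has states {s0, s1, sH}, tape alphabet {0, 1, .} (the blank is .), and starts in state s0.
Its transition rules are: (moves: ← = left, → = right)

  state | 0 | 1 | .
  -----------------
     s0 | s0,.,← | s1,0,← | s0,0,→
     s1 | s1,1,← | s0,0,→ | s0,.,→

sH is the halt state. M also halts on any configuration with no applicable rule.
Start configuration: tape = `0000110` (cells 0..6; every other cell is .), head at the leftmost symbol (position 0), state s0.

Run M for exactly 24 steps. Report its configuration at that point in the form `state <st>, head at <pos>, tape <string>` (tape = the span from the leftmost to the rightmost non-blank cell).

state=s0 head=0 tape=...[0]000110   (s0,0)→(s0,.,←)
state=s0 head=-1 tape=..[.].000110   (s0,.)→(s0,0,→)
state=s0 head=0 tape=..0[.]000110   (s0,.)→(s0,0,→)
state=s0 head=1 tape=..00[0]00110   (s0,0)→(s0,.,←)
state=s0 head=0 tape=..0[0].00110   (s0,0)→(s0,.,←)
state=s0 head=-1 tape=..[0]..00110   (s0,0)→(s0,.,←)
state=s0 head=-2 tape=.[.]...00110   (s0,.)→(s0,0,→)
state=s0 head=-1 tape=.0[.]..00110   (s0,.)→(s0,0,→)
state=s0 head=0 tape=.00[.].00110   (s0,.)→(s0,0,→)
state=s0 head=1 tape=.000[.]00110   (s0,.)→(s0,0,→)
state=s0 head=2 tape=.0000[0]0110   (s0,0)→(s0,.,←)
state=s0 head=1 tape=.000[0].0110   (s0,0)→(s0,.,←)
state=s0 head=0 tape=.00[0]..0110   (s0,0)→(s0,.,←)
state=s0 head=-1 tape=.0[0]...0110   (s0,0)→(s0,.,←)
state=s0 head=-2 tape=.[0]....0110   (s0,0)→(s0,.,←)
state=s0 head=-3 tape=[.].....0110   (s0,.)→(s0,0,→)
state=s0 head=-2 tape=0[.]....0110   (s0,.)→(s0,0,→)
state=s0 head=-1 tape=00[.]...0110   (s0,.)→(s0,0,→)
state=s0 head=0 tape=000[.]..0110   (s0,.)→(s0,0,→)
state=s0 head=1 tape=0000[.].0110   (s0,.)→(s0,0,→)
state=s0 head=2 tape=00000[.]0110   (s0,.)→(s0,0,→)
state=s0 head=3 tape=000000[0]110   (s0,0)→(s0,.,←)
state=s0 head=2 tape=00000[0].110   (s0,0)→(s0,.,←)
state=s0 head=1 tape=0000[0]..110   (s0,0)→(s0,.,←)
state=s0 head=0 tape=000[0]...110
After 24 steps: state s0, head at 0, tape 0000...110.

state s0, head at 0, tape 0000...110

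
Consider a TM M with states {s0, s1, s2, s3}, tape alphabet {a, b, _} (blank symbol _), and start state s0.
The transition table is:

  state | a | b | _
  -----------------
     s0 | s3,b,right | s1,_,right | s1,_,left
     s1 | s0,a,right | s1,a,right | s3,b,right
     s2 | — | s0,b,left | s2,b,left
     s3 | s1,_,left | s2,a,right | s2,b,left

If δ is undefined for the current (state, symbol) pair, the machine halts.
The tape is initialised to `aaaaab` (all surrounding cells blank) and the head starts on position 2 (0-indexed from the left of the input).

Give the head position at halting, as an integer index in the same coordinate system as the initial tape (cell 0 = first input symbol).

5

state=s0 head=2 tape=aa[a]aab_   (s0,a)→(s3,b,right)
state=s3 head=3 tape=aab[a]ab_   (s3,a)→(s1,_,left)
state=s1 head=2 tape=aa[b]_ab_   (s1,b)→(s1,a,right)
state=s1 head=3 tape=aaa[_]ab_   (s1,_)→(s3,b,right)
state=s3 head=4 tape=aaab[a]b_   (s3,a)→(s1,_,left)
state=s1 head=3 tape=aaa[b]_b_   (s1,b)→(s1,a,right)
state=s1 head=4 tape=aaaa[_]b_   (s1,_)→(s3,b,right)
state=s3 head=5 tape=aaaab[b]_   (s3,b)→(s2,a,right)
state=s2 head=6 tape=aaaaba[_]   (s2,_)→(s2,b,left)
state=s2 head=5 tape=aaaab[a]b
At halt the head is at cell 5.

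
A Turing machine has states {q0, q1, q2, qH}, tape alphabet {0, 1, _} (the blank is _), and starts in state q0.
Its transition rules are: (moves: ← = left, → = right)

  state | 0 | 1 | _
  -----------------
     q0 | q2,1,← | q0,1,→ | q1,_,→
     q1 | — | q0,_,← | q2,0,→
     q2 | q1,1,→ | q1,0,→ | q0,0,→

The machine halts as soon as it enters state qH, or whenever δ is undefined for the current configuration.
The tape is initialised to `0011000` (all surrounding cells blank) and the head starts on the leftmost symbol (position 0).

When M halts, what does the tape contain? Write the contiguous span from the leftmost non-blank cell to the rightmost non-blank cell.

1_1_0100

q0 | _[0]011000   read 0 → write 1, move ←, go to q2
q2 | [_]1011000   read _ → write 0, move →, go to q0
q0 | 0[1]011000   read 1 → write 1, move →, go to q0
q0 | 01[0]11000   read 0 → write 1, move ←, go to q2
q2 | 0[1]111000   read 1 → write 0, move →, go to q1
q1 | 00[1]11000   read 1 → write _, move ←, go to q0
q0 | 0[0]_11000   read 0 → write 1, move ←, go to q2
q2 | [0]1_11000   read 0 → write 1, move →, go to q1
q1 | 1[1]_11000   read 1 → write _, move ←, go to q0
q0 | [1]__11000   read 1 → write 1, move →, go to q0
q0 | 1[_]_11000   read _ → write _, move →, go to q1
q1 | 1_[_]11000   read _ → write 0, move →, go to q2
q2 | 1_0[1]1000   read 1 → write 0, move →, go to q1
q1 | 1_00[1]000   read 1 → write _, move ←, go to q0
q0 | 1_0[0]_000   read 0 → write 1, move ←, go to q2
q2 | 1_[0]1_000   read 0 → write 1, move →, go to q1
q1 | 1_1[1]_000   read 1 → write _, move ←, go to q0
q0 | 1_[1]__000   read 1 → write 1, move →, go to q0
q0 | 1_1[_]_000   read _ → write _, move →, go to q1
q1 | 1_1_[_]000   read _ → write 0, move →, go to q2
q2 | 1_1_0[0]00   read 0 → write 1, move →, go to q1
q1 | 1_1_01[0]0
The non-blank tape span at halt is 1_1_0100.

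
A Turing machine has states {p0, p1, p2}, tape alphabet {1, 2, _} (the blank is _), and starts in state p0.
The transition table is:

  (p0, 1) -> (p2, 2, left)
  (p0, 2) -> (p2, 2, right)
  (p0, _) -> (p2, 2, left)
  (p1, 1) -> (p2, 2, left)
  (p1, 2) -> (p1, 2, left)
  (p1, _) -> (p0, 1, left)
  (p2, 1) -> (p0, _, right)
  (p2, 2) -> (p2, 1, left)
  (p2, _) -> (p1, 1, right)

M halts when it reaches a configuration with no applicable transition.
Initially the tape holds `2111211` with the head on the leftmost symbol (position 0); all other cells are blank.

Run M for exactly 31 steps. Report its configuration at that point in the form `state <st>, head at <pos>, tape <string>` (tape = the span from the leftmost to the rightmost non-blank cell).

state=p0 head=0 tape=_[2]111211   (p0,2)→(p2,2,right)
state=p2 head=1 tape=_2[1]11211   (p2,1)→(p0,_,right)
state=p0 head=2 tape=_2_[1]1211   (p0,1)→(p2,2,left)
state=p2 head=1 tape=_2[_]21211   (p2,_)→(p1,1,right)
state=p1 head=2 tape=_21[2]1211   (p1,2)→(p1,2,left)
state=p1 head=1 tape=_2[1]21211   (p1,1)→(p2,2,left)
state=p2 head=0 tape=_[2]221211   (p2,2)→(p2,1,left)
state=p2 head=-1 tape=[_]1221211   (p2,_)→(p1,1,right)
state=p1 head=0 tape=1[1]221211   (p1,1)→(p2,2,left)
state=p2 head=-1 tape=[1]2221211   (p2,1)→(p0,_,right)
state=p0 head=0 tape=_[2]221211   (p0,2)→(p2,2,right)
state=p2 head=1 tape=_2[2]21211   (p2,2)→(p2,1,left)
state=p2 head=0 tape=_[2]121211   (p2,2)→(p2,1,left)
state=p2 head=-1 tape=[_]1121211   (p2,_)→(p1,1,right)
state=p1 head=0 tape=1[1]121211   (p1,1)→(p2,2,left)
state=p2 head=-1 tape=[1]2121211   (p2,1)→(p0,_,right)
state=p0 head=0 tape=_[2]121211   (p0,2)→(p2,2,right)
state=p2 head=1 tape=_2[1]21211   (p2,1)→(p0,_,right)
state=p0 head=2 tape=_2_[2]1211   (p0,2)→(p2,2,right)
state=p2 head=3 tape=_2_2[1]211   (p2,1)→(p0,_,right)
state=p0 head=4 tape=_2_2_[2]11   (p0,2)→(p2,2,right)
state=p2 head=5 tape=_2_2_2[1]1   (p2,1)→(p0,_,right)
state=p0 head=6 tape=_2_2_2_[1]   (p0,1)→(p2,2,left)
state=p2 head=5 tape=_2_2_2[_]2   (p2,_)→(p1,1,right)
state=p1 head=6 tape=_2_2_21[2]   (p1,2)→(p1,2,left)
state=p1 head=5 tape=_2_2_2[1]2   (p1,1)→(p2,2,left)
state=p2 head=4 tape=_2_2_[2]22   (p2,2)→(p2,1,left)
state=p2 head=3 tape=_2_2[_]122   (p2,_)→(p1,1,right)
state=p1 head=4 tape=_2_21[1]22   (p1,1)→(p2,2,left)
state=p2 head=3 tape=_2_2[1]222   (p2,1)→(p0,_,right)
state=p0 head=4 tape=_2_2_[2]22   (p0,2)→(p2,2,right)
state=p2 head=5 tape=_2_2_2[2]2
After 31 steps: state p2, head at 5, tape 2_2_222.

state p2, head at 5, tape 2_2_222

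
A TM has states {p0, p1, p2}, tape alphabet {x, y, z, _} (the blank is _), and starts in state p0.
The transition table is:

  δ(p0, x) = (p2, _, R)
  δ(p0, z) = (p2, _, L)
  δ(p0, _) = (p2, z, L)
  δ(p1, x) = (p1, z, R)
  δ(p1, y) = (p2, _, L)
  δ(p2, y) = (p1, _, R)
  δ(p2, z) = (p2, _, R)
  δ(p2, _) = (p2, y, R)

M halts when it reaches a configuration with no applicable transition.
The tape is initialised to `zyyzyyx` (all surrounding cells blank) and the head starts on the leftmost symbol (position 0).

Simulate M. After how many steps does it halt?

p0 | _[z]yyzyyx   read z → write _, move L, go to p2
p2 | [_]_yyzyyx   read _ → write y, move R, go to p2
p2 | y[_]yyzyyx   read _ → write y, move R, go to p2
p2 | yy[y]yzyyx   read y → write _, move R, go to p1
p1 | yy_[y]zyyx   read y → write _, move L, go to p2
p2 | yy[_]_zyyx   read _ → write y, move R, go to p2
p2 | yyy[_]zyyx   read _ → write y, move R, go to p2
p2 | yyyy[z]yyx   read z → write _, move R, go to p2
p2 | yyyy_[y]yx   read y → write _, move R, go to p1
p1 | yyyy__[y]x   read y → write _, move L, go to p2
p2 | yyyy_[_]_x   read _ → write y, move R, go to p2
p2 | yyyy_y[_]x   read _ → write y, move R, go to p2
p2 | yyyy_yy[x]
M halts after 12 transitions.

12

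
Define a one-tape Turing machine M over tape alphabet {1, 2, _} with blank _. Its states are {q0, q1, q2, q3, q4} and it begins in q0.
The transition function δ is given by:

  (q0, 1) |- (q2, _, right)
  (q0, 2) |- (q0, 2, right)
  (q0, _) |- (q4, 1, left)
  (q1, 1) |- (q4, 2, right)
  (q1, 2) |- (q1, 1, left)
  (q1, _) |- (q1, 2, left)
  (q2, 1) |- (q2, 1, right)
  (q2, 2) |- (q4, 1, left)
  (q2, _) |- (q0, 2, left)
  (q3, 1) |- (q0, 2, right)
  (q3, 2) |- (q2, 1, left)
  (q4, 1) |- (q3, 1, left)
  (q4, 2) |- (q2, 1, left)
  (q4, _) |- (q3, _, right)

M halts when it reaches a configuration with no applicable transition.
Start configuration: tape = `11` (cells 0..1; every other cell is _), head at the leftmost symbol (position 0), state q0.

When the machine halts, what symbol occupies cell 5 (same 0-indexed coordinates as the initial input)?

1

state=q0 head=0 tape=_[1]1____   (q0,1)→(q2,_,right)
state=q2 head=1 tape=__[1]____   (q2,1)→(q2,1,right)
state=q2 head=2 tape=__1[_]___   (q2,_)→(q0,2,left)
state=q0 head=1 tape=__[1]2___   (q0,1)→(q2,_,right)
state=q2 head=2 tape=___[2]___   (q2,2)→(q4,1,left)
state=q4 head=1 tape=__[_]1___   (q4,_)→(q3,_,right)
state=q3 head=2 tape=___[1]___   (q3,1)→(q0,2,right)
state=q0 head=3 tape=___2[_]__   (q0,_)→(q4,1,left)
state=q4 head=2 tape=___[2]1__   (q4,2)→(q2,1,left)
state=q2 head=1 tape=__[_]11__   (q2,_)→(q0,2,left)
state=q0 head=0 tape=_[_]211__   (q0,_)→(q4,1,left)
state=q4 head=-1 tape=[_]1211__   (q4,_)→(q3,_,right)
state=q3 head=0 tape=_[1]211__   (q3,1)→(q0,2,right)
state=q0 head=1 tape=_2[2]11__   (q0,2)→(q0,2,right)
state=q0 head=2 tape=_22[1]1__   (q0,1)→(q2,_,right)
state=q2 head=3 tape=_22_[1]__   (q2,1)→(q2,1,right)
state=q2 head=4 tape=_22_1[_]_   (q2,_)→(q0,2,left)
state=q0 head=3 tape=_22_[1]2_   (q0,1)→(q2,_,right)
state=q2 head=4 tape=_22__[2]_   (q2,2)→(q4,1,left)
state=q4 head=3 tape=_22_[_]1_   (q4,_)→(q3,_,right)
state=q3 head=4 tape=_22__[1]_   (q3,1)→(q0,2,right)
state=q0 head=5 tape=_22__2[_]   (q0,_)→(q4,1,left)
state=q4 head=4 tape=_22__[2]1   (q4,2)→(q2,1,left)
state=q2 head=3 tape=_22_[_]11   (q2,_)→(q0,2,left)
state=q0 head=2 tape=_22[_]211   (q0,_)→(q4,1,left)
state=q4 head=1 tape=_2[2]1211   (q4,2)→(q2,1,left)
state=q2 head=0 tape=_[2]11211   (q2,2)→(q4,1,left)
state=q4 head=-1 tape=[_]111211   (q4,_)→(q3,_,right)
state=q3 head=0 tape=_[1]11211   (q3,1)→(q0,2,right)
state=q0 head=1 tape=_2[1]1211   (q0,1)→(q2,_,right)
state=q2 head=2 tape=_2_[1]211   (q2,1)→(q2,1,right)
state=q2 head=3 tape=_2_1[2]11   (q2,2)→(q4,1,left)
state=q4 head=2 tape=_2_[1]111   (q4,1)→(q3,1,left)
state=q3 head=1 tape=_2[_]1111
Cell 5 holds 1 when M halts.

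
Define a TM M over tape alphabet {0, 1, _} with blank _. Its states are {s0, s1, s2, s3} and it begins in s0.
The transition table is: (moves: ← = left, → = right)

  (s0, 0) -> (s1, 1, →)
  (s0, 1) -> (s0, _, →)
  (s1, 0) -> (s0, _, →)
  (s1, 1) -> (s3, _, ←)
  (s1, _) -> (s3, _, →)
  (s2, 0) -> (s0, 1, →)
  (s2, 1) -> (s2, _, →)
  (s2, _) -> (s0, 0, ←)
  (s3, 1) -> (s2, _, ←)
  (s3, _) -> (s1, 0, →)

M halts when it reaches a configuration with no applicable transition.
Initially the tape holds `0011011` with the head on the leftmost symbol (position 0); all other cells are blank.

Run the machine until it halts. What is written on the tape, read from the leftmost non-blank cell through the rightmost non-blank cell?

1__0__1

s0 | [0]011011   read 0 → write 1, move →, go to s1
s1 | 1[0]11011   read 0 → write _, move →, go to s0
s0 | 1_[1]1011   read 1 → write _, move →, go to s0
s0 | 1__[1]011   read 1 → write _, move →, go to s0
s0 | 1___[0]11   read 0 → write 1, move →, go to s1
s1 | 1___1[1]1   read 1 → write _, move ←, go to s3
s3 | 1___[1]_1   read 1 → write _, move ←, go to s2
s2 | 1__[_]__1   read _ → write 0, move ←, go to s0
s0 | 1_[_]0__1
The non-blank tape span at halt is 1__0__1.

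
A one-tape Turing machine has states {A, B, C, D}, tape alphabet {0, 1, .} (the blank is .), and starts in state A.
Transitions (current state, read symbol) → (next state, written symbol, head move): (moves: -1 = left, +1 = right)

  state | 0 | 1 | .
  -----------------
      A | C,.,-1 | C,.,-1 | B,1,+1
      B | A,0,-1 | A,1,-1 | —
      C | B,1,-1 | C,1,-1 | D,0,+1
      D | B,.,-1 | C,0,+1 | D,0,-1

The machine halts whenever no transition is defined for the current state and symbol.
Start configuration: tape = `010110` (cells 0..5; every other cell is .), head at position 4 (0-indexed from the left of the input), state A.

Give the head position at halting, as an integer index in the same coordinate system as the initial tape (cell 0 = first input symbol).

-2

state=A head=4 tape=..0101[1]0   (A,1)→(C,.,-1)
state=C head=3 tape=..010[1].0   (C,1)→(C,1,-1)
state=C head=2 tape=..01[0]1.0   (C,0)→(B,1,-1)
state=B head=1 tape=..0[1]11.0   (B,1)→(A,1,-1)
state=A head=0 tape=..[0]111.0   (A,0)→(C,.,-1)
state=C head=-1 tape=.[.].111.0   (C,.)→(D,0,+1)
state=D head=0 tape=.0[.]111.0   (D,.)→(D,0,-1)
state=D head=-1 tape=.[0]0111.0   (D,0)→(B,.,-1)
state=B head=-2 tape=[.].0111.0
At halt the head is at cell -2.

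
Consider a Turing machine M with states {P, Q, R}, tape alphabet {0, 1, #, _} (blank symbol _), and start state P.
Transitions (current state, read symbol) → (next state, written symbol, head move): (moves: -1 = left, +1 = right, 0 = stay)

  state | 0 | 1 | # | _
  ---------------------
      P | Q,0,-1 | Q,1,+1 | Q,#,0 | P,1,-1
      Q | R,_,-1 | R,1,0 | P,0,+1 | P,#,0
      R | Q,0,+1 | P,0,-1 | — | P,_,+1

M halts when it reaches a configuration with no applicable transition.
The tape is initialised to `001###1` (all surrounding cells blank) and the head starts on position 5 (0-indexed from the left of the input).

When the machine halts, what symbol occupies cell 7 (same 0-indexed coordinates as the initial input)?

0

state=P head=5 tape=001##[#]1__   (P,#)→(Q,#,0)
state=Q head=5 tape=001##[#]1__   (Q,#)→(P,0,+1)
state=P head=6 tape=001##0[1]__   (P,1)→(Q,1,+1)
state=Q head=7 tape=001##01[_]_   (Q,_)→(P,#,0)
state=P head=7 tape=001##01[#]_   (P,#)→(Q,#,0)
state=Q head=7 tape=001##01[#]_   (Q,#)→(P,0,+1)
state=P head=8 tape=001##010[_]   (P,_)→(P,1,-1)
state=P head=7 tape=001##01[0]1   (P,0)→(Q,0,-1)
state=Q head=6 tape=001##0[1]01   (Q,1)→(R,1,0)
state=R head=6 tape=001##0[1]01   (R,1)→(P,0,-1)
state=P head=5 tape=001##[0]001   (P,0)→(Q,0,-1)
state=Q head=4 tape=001#[#]0001   (Q,#)→(P,0,+1)
state=P head=5 tape=001#0[0]001   (P,0)→(Q,0,-1)
state=Q head=4 tape=001#[0]0001   (Q,0)→(R,_,-1)
state=R head=3 tape=001[#]_0001
Cell 7 holds 0 when M halts.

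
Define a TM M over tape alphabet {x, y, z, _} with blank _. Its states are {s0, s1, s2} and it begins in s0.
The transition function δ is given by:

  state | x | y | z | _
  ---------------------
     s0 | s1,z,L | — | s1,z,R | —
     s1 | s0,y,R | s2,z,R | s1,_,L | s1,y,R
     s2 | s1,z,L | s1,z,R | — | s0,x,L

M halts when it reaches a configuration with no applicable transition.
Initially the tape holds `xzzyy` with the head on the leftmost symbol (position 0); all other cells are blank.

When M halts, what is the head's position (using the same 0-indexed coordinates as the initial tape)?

2

state=s0 head=0 tape=_[x]zzyy   (s0,x)→(s1,z,L)
state=s1 head=-1 tape=[_]zzzyy   (s1,_)→(s1,y,R)
state=s1 head=0 tape=y[z]zzyy   (s1,z)→(s1,_,L)
state=s1 head=-1 tape=[y]_zzyy   (s1,y)→(s2,z,R)
state=s2 head=0 tape=z[_]zzyy   (s2,_)→(s0,x,L)
state=s0 head=-1 tape=[z]xzzyy   (s0,z)→(s1,z,R)
state=s1 head=0 tape=z[x]zzyy   (s1,x)→(s0,y,R)
state=s0 head=1 tape=zy[z]zyy   (s0,z)→(s1,z,R)
state=s1 head=2 tape=zyz[z]yy   (s1,z)→(s1,_,L)
state=s1 head=1 tape=zy[z]_yy   (s1,z)→(s1,_,L)
state=s1 head=0 tape=z[y]__yy   (s1,y)→(s2,z,R)
state=s2 head=1 tape=zz[_]_yy   (s2,_)→(s0,x,L)
state=s0 head=0 tape=z[z]x_yy   (s0,z)→(s1,z,R)
state=s1 head=1 tape=zz[x]_yy   (s1,x)→(s0,y,R)
state=s0 head=2 tape=zzy[_]yy
At halt the head is at cell 2.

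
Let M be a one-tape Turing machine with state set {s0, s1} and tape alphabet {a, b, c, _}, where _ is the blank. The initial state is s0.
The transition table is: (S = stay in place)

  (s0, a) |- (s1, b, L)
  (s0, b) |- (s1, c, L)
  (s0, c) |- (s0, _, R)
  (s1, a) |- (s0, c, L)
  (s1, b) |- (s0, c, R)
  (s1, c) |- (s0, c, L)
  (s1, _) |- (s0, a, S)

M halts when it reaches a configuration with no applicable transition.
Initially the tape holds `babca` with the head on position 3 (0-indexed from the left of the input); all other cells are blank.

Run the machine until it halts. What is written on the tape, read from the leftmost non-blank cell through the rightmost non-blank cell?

ccccb

state=s0 head=3 tape=_bab[c]a   (s0,c)→(s0,_,R)
state=s0 head=4 tape=_bab_[a]   (s0,a)→(s1,b,L)
state=s1 head=3 tape=_bab[_]b   (s1,_)→(s0,a,S)
state=s0 head=3 tape=_bab[a]b   (s0,a)→(s1,b,L)
state=s1 head=2 tape=_ba[b]bb   (s1,b)→(s0,c,R)
state=s0 head=3 tape=_bac[b]b   (s0,b)→(s1,c,L)
state=s1 head=2 tape=_ba[c]cb   (s1,c)→(s0,c,L)
state=s0 head=1 tape=_b[a]ccb   (s0,a)→(s1,b,L)
state=s1 head=0 tape=_[b]bccb   (s1,b)→(s0,c,R)
state=s0 head=1 tape=_c[b]ccb   (s0,b)→(s1,c,L)
state=s1 head=0 tape=_[c]cccb   (s1,c)→(s0,c,L)
state=s0 head=-1 tape=[_]ccccb
The non-blank tape span at halt is ccccb.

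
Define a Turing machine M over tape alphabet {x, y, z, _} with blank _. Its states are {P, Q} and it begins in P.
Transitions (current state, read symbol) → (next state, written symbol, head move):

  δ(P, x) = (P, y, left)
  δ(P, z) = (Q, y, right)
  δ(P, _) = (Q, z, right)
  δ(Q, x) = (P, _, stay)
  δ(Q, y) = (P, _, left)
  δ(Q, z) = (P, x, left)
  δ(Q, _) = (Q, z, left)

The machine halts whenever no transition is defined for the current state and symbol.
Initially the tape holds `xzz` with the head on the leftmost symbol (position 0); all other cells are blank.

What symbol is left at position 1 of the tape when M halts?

state=P head=0 tape=___[x]zz_   (P,x)→(P,y,left)
state=P head=-1 tape=__[_]yzz_   (P,_)→(Q,z,right)
state=Q head=0 tape=__z[y]zz_   (Q,y)→(P,_,left)
state=P head=-1 tape=__[z]_zz_   (P,z)→(Q,y,right)
state=Q head=0 tape=__y[_]zz_   (Q,_)→(Q,z,left)
state=Q head=-1 tape=__[y]zzz_   (Q,y)→(P,_,left)
state=P head=-2 tape=_[_]_zzz_   (P,_)→(Q,z,right)
state=Q head=-1 tape=_z[_]zzz_   (Q,_)→(Q,z,left)
state=Q head=-2 tape=_[z]zzzz_   (Q,z)→(P,x,left)
state=P head=-3 tape=[_]xzzzz_   (P,_)→(Q,z,right)
state=Q head=-2 tape=z[x]zzzz_   (Q,x)→(P,_,stay)
state=P head=-2 tape=z[_]zzzz_   (P,_)→(Q,z,right)
state=Q head=-1 tape=zz[z]zzz_   (Q,z)→(P,x,left)
state=P head=-2 tape=z[z]xzzz_   (P,z)→(Q,y,right)
state=Q head=-1 tape=zy[x]zzz_   (Q,x)→(P,_,stay)
state=P head=-1 tape=zy[_]zzz_   (P,_)→(Q,z,right)
state=Q head=0 tape=zyz[z]zz_   (Q,z)→(P,x,left)
state=P head=-1 tape=zy[z]xzz_   (P,z)→(Q,y,right)
state=Q head=0 tape=zyy[x]zz_   (Q,x)→(P,_,stay)
state=P head=0 tape=zyy[_]zz_   (P,_)→(Q,z,right)
state=Q head=1 tape=zyyz[z]z_   (Q,z)→(P,x,left)
state=P head=0 tape=zyy[z]xz_   (P,z)→(Q,y,right)
state=Q head=1 tape=zyyy[x]z_   (Q,x)→(P,_,stay)
state=P head=1 tape=zyyy[_]z_   (P,_)→(Q,z,right)
state=Q head=2 tape=zyyyz[z]_   (Q,z)→(P,x,left)
state=P head=1 tape=zyyy[z]x_   (P,z)→(Q,y,right)
state=Q head=2 tape=zyyyy[x]_   (Q,x)→(P,_,stay)
state=P head=2 tape=zyyyy[_]_   (P,_)→(Q,z,right)
state=Q head=3 tape=zyyyyz[_]   (Q,_)→(Q,z,left)
state=Q head=2 tape=zyyyy[z]z   (Q,z)→(P,x,left)
state=P head=1 tape=zyyy[y]xz
Cell 1 holds y when M halts.

y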